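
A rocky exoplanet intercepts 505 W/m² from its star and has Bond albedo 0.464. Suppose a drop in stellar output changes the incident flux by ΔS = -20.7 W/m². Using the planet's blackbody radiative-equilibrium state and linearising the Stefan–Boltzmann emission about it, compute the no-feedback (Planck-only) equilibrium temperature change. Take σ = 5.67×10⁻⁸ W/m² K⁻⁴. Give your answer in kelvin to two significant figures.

Reference equilibrium: T_e = [S(1−α)/(4σ)]^(1/4) = 185.9 K.
ΔF = Δ[S(1−α)]/4 = (1−0.464)·-20.7/4 = -2.774 W/m².
The Planck feedback parameter is 4σT_e³ = 1.456 W/m²/K.
Hence the no-feedback warming is ΔF/(4σT_e³) = -1.90 K.

-1.9 kelvin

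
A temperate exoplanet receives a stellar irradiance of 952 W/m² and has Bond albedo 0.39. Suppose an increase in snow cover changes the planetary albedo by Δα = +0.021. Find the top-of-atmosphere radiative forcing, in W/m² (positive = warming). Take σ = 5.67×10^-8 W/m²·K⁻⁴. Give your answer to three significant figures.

-5.00 W/m²

ΔF = −(S/4)Δα = −(952.0/4)×(+0.021) = -4.998 W/m².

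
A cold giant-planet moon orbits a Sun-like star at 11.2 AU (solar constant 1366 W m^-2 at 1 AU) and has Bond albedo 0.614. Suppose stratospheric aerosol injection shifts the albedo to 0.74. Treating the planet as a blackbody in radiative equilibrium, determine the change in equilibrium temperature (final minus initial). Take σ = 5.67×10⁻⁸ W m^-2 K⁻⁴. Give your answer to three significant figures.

Irradiance scales as 1/d², so S = 1366 W m^-2 × (1/11.2)² = 10.89 W m^-2.
Initial: T₁ = [S(1−0.614)/(4σ)]^(1/4) = 65.61 K.
With α = 0.74, T₂ = 59.44 K.
ΔT = T₂ − T₁ = -6.172 K.

-6.17 K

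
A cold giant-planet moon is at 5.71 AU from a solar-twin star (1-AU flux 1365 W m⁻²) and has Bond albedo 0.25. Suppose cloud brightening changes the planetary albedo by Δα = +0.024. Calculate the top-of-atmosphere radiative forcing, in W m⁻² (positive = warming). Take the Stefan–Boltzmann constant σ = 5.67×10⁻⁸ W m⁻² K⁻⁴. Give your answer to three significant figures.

Irradiance scales as 1/d², so S = 1365 W m⁻² × (1/5.71)² = 41.87 W m⁻².
TOA radiative forcing: ΔF = −S·Δα/4 = −41.87·(+0.024)/4 = -0.2512 W m⁻².

-0.251 W m⁻²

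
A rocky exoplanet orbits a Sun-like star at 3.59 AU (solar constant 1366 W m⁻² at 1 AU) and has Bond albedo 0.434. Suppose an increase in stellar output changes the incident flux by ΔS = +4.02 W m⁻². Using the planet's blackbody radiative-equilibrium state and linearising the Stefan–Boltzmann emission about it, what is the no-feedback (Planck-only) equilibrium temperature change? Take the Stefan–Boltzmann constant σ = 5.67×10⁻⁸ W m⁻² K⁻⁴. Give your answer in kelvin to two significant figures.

1.2 K

By the inverse-square law, S = 1366/3.59² = 106.0 W m⁻².
Unperturbed T_e = [106.0·(1−0.434)/(4σ)]^¼ = 127.5 K.
TOA radiative forcing: ΔF = (1−α)ΔS/4 = 0.566·(+4.02)/4 = 0.5688 W m⁻².
The Planck feedback parameter is 4σT_e³ = 0.4704 W m⁻²/K.
Hence the no-feedback warming is ΔF/(4σT_e³) = 1.21 K.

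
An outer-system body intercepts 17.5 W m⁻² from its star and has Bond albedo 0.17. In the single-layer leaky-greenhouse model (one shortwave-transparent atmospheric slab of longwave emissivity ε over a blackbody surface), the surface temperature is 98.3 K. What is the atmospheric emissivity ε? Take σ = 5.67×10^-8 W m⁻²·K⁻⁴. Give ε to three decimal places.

TOA balance gives T_e = 89.46 K.
Since (2−ε)/2 = (T_e/T_s)⁴ = 0.6859, ε = 0.6282.

0.628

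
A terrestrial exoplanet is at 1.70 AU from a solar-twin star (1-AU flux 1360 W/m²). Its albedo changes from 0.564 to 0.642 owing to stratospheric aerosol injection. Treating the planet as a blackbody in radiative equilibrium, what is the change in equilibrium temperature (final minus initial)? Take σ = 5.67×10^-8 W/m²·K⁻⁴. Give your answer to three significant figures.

-8.34 K

Flux at the orbit: S = 1360/(1.70)² = 470.6 W/m².
With α = 0.564, T₁ = 173.4 K.
Final:   T₂ = [S(1−0.642)/(4σ)]^(1/4) = 165.1 K.
ΔT = T₂ − T₁ = -8.339 K.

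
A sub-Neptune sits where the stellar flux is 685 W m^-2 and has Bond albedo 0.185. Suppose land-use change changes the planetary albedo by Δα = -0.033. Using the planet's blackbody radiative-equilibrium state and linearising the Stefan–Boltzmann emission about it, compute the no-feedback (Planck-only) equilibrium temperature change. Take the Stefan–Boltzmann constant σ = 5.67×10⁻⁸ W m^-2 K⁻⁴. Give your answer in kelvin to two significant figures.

2.3 K

The baseline emission temperature is T_e = 222.7 K.
ΔF = −(S/4)Δα = −(685.0/4)×(-0.033) = 5.651 W m^-2.
Planck response: λ_P = 4σT_e³ = 4·5.67×10⁻⁸·(222.7)³ = 2.506 W m^-2/K.
ΔT₀ = ΔF/λ_P = 5.651/2.506 = 2.25 K.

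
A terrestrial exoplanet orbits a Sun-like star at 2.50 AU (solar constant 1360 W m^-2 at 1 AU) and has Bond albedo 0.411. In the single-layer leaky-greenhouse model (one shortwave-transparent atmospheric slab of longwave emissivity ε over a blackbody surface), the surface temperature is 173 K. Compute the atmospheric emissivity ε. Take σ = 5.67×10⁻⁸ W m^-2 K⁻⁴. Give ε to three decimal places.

0.738

Flux at the orbit: S = 1360/(2.50)² = 217.6 W m^-2.
Effective temperature: T_e = [S(1−α)/(4σ)]^(1/4) = 154.2 K.
Since (2−ε)/2 = (T_e/T_s)⁴ = 0.6309, ε = 0.7382.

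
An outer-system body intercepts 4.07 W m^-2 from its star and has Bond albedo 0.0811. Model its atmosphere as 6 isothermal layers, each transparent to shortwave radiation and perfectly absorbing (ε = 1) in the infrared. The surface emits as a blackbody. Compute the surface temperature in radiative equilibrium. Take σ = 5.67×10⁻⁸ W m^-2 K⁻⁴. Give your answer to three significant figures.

104 K

The effective emission temperature is T_e = [S(1−α)/(4σ)]^¼ = 63.72 K.
Layer-by-layer balance gives σT_s⁴ = (N+1)σT_e⁴, so T_s = 7^¼·63.72 = 103.7 K.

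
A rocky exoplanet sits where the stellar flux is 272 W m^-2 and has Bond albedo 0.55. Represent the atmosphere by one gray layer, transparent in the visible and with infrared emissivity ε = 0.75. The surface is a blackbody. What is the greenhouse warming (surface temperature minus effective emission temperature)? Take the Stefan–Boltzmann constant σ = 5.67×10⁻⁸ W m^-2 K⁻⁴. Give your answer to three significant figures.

19.0 kelvin

The planet radiates to space at T_e = [S(1−α)/(4σ)]^(1/4) = 152.4 K.
Surface balance with a leaky layer gives σT_s⁴ = σT_e⁴·2/(2−ε), so T_s = T_e·[2/(2−0.75)]^(1/4) = 171.4 K.
T_s − T_e = 171.4 − 152.4 = 19.00 K.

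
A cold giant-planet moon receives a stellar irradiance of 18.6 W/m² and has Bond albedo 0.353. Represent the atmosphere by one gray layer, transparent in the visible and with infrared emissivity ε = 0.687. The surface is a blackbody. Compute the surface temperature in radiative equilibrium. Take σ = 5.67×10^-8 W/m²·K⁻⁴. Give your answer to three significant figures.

Effective emission temperature (TOA balance): σT_e⁴ = S(1−α)/4 = 3.009 W/m² → T_e = 85.35 K.
For a single slab of emissivity ε, T_s⁴ = 2T_e⁴/(2−ε); thus T_s = 85.35·(1.523)^(1/4) = 94.82 K.

94.8 K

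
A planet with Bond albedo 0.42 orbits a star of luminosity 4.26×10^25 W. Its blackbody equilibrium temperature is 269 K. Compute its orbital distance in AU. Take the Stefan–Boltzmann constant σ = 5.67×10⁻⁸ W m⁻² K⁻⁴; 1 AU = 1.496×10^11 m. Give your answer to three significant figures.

The flux needed for this T is 4σT⁴/(1−0.42) = 2048 W m⁻².
S = L/(4πd²) → d = √(L/4πS) = √(4.26×10^25/(4π·2048)) = 4.069×10^10 m = 0.2720 AU.

0.272 AU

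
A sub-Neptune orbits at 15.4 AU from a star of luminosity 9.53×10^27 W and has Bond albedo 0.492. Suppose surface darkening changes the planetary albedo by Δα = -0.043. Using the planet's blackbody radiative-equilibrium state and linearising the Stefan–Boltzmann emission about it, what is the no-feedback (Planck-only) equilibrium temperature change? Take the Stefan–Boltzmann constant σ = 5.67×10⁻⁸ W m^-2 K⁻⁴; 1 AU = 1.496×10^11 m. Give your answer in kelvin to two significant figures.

d = 15.4 × 1.496×10^11 m = 2.304×10^12 m.
S = L/(4πd²) = 142.9 W m^-2.
Unperturbed T_e = [142.9·(1−0.492)/(4σ)]^¼ = 133.8 K.
The change in absorbed flux is Δ[S(1−α)/4] = −SΔα/4 = 1.536 W m^-2.
Linearising σT⁴ gives d(σT⁴)/dT = 4σT_e³ = 0.5427 W m^-2 per K.
Hence the no-feedback warming is ΔF/(4σT_e³) = 2.83 K.

2.8 kelvin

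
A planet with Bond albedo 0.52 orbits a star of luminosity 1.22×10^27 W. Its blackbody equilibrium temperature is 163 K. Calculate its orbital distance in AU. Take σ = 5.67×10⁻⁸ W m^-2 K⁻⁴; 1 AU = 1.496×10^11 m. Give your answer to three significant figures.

3.61 AU

Required flux: S = 4σT⁴/(1−α) = 333.5 W m^-2.
Then d = [L/(4πS)]^(1/2) = 5.395×10^11 m, i.e. 3.606 AU.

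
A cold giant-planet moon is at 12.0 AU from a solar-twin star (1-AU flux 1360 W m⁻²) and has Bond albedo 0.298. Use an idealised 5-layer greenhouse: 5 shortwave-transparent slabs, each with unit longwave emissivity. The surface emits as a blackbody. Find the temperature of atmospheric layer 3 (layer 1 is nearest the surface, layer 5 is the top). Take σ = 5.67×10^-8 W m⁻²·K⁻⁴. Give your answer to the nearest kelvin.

By the inverse-square law, S = 1360/12.0² = 9.444 W m⁻².
Top-of-atmosphere balance: σT_e⁴ = S(1−α)/4 = 1.657 W m⁻² → T_e = 73.53 K.
The net upward flux σT_e⁴ is constant between every pair of levels, so T_k⁴ = (N+1−k)T_e⁴.
With k = 3: T_3 = (5+1−3)^¼·73.53 K = 96.77 K.

97 K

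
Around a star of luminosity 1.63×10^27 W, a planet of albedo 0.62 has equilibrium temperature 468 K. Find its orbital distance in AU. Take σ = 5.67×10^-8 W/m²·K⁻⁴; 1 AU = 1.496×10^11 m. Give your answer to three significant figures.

0.450 AU

The flux needed for this T is 4σT⁴/(1−0.62) = 28630 W/m².
From L = 4πd²S, d = √(1.63×10^27/(4π·28630)) = 6.731×10^10 m = 0.4499 AU.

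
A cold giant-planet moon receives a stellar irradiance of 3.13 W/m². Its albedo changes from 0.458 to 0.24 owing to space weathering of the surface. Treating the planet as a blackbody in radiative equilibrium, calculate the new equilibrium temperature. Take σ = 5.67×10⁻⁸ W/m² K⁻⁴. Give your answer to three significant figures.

With the new albedo, S(1−α₂)/4 = 0.5947 W/m², so T₂ = 56.91 K.

56.9 K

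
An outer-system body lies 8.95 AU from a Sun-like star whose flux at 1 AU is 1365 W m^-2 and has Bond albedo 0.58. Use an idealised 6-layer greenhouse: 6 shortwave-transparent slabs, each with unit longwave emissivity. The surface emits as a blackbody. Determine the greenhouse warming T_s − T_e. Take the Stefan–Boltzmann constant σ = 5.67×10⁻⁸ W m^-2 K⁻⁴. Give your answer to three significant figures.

47.0 K

By the inverse-square law, S = 1365/8.95² = 17.04 W m^-2.
The effective emission temperature is T_e = [S(1−α)/(4σ)]^¼ = 74.95 K.
Surface: T_s = (7)^¼·T_e = 121.9 K.
Warming: T_s − T_e = 46.96 K.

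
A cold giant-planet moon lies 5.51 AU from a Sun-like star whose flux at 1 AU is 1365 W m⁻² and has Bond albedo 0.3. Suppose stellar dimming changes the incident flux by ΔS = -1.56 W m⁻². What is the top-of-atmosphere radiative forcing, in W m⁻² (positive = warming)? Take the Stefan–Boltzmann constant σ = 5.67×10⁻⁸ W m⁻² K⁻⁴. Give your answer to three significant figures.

-0.273 W m⁻²

Irradiance scales as 1/d², so S = 1365 W m⁻² × (1/5.51)² = 44.96 W m⁻².
TOA radiative forcing: ΔF = (1−α)ΔS/4 = 0.7·(-1.56)/4 = -0.2730 W m⁻².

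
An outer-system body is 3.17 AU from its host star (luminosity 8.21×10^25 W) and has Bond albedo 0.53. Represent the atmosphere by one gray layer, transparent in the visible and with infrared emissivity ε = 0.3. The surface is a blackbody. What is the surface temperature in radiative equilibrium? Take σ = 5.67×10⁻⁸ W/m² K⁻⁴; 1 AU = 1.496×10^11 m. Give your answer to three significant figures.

Orbital distance: d = 3.17 AU = 4.742×10^11 m.
Spreading L over a sphere of radius d: S = 8.21×10^25/(4π·4.74×10^11²) = 29.05 W/m².
At the top of the atmosphere, σT_e⁴ = S(1−α)/4 = 3.413 W/m², giving T_e = 88.08 K.
The surface balance (absorbed SW + ε·downward IR = σT_s⁴) with T_a⁴ = T_s⁴/2 reduces to T_s = T_e·[2/(2−ε)]^¼ = 91.74 K.

91.7 kelvin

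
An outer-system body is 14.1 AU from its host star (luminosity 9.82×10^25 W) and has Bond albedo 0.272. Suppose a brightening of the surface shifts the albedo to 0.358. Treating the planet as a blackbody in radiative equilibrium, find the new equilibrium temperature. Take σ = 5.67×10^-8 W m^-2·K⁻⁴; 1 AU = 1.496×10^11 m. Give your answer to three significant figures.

47.2 K

Orbital distance: d = 14.1 AU = 2.109×10^12 m.
S = L/(4πd²) = 1.756 W m^-2.
T₂ = [S(1−α₂)/(4σ)]^(1/4) = [1.756·0.642/(4σ)]^(1/4) = 47.22 K.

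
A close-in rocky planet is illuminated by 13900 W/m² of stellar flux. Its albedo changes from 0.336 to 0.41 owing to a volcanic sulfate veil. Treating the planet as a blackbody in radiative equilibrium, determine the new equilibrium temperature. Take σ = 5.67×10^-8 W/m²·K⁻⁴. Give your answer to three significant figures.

With the new albedo, S(1−α₂)/4 = 2050 W/m², so T₂ = 436.1 K.

436 K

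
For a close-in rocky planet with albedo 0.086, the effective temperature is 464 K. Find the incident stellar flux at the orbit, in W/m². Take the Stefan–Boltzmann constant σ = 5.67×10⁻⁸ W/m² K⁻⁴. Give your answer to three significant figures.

11500 W/m²

Invert the energy balance for S: S = 4σT⁴/(1−α).
The emitted flux is σT⁴ = 2628 W/m².
S = 4·2628/0.914 = 11500 W/m².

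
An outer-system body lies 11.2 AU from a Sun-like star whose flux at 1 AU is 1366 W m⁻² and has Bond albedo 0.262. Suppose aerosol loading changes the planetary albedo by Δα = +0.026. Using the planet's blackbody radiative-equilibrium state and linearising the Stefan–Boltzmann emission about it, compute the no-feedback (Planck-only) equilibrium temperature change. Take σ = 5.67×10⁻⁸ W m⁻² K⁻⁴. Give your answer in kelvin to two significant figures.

-0.68 kelvin

By the inverse-square law, S = 1366/11.2² = 10.89 W m⁻².
Reference equilibrium: T_e = [S(1−α)/(4σ)]^(1/4) = 77.15 K.
ΔF = −(S/4)Δα = −(10.89/4)×(+0.026) = -0.07078 W m⁻².
The Planck feedback parameter is 4σT_e³ = 0.1042 W m⁻²/K.
ΔT₀ = ΔF/λ_P = -0.07078/0.1042 = -0.680 K.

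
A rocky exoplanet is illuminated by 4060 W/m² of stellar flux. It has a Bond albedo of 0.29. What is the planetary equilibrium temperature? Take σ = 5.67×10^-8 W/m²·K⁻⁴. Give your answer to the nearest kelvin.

336 kelvin

The planet absorbs (1−α)S over its disc πR² and re-emits over 4πR², so the mean absorbed flux is (1−0.29)·4060/4 = 720.6 W/m².
Set σT⁴ = 720.6 → T = (720.6/σ)^(1/4) = 335.8 K.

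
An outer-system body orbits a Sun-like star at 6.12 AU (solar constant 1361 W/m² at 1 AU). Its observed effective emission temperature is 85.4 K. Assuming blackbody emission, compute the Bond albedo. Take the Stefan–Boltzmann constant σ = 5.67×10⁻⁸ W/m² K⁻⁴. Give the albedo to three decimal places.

Irradiance scales as 1/d², so S = 1361 W/m² × (1/6.12)² = 36.34 W/m².
Rearranging the radiative balance, α = 1 − 4σT⁴/S.
4σT⁴ = 4·5.67×10⁻⁸·(85.4)⁴ = 12.06 W/m².
Hence α = 1 − 12.06/36.34 = 0.6680.

0.668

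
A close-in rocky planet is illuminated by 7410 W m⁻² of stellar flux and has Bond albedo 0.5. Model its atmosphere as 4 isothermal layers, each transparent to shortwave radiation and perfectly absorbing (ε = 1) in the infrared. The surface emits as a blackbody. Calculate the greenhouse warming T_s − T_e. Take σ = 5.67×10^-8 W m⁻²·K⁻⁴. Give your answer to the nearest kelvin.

Top-of-atmosphere balance: σT_e⁴ = S(1−α)/4 = 926.2 W m⁻² → T_e = 357.5 K.
Surface: T_s = (5)^¼·T_e = 534.6 K.
So the greenhouse effect raises the surface by 534.6 − 357.5 = 177.1 K.

177 K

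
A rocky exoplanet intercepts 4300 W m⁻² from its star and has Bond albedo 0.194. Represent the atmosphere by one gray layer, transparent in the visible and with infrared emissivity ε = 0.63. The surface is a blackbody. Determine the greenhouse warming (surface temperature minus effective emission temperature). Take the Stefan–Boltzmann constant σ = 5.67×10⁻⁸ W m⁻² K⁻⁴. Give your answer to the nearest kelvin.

35 K

The planet radiates to space at T_e = [S(1−α)/(4σ)]^(1/4) = 351.6 K.
For a single slab of emissivity ε, T_s⁴ = 2T_e⁴/(2−ε); thus T_s = 351.6·(1.46)^(1/4) = 386.5 K.
Greenhouse warming: T_s − T_e = 34.88 K.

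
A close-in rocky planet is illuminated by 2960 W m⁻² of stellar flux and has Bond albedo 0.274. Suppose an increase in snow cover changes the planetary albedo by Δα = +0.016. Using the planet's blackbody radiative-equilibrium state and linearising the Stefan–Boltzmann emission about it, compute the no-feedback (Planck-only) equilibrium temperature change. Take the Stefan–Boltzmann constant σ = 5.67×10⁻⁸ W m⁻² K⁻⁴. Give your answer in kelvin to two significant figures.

Reference equilibrium: T_e = [S(1−α)/(4σ)]^(1/4) = 312.0 K.
TOA radiative forcing: ΔF = −S·Δα/4 = −2960·(+0.016)/4 = -11.84 W m⁻².
Planck response: λ_P = 4σT_e³ = 4·5.67×10⁻⁸·(312.0)³ = 6.888 W m⁻²/K.
ΔT₀ = ΔF/λ_P = -11.84/6.888 = -1.72 K.

-1.7 kelvin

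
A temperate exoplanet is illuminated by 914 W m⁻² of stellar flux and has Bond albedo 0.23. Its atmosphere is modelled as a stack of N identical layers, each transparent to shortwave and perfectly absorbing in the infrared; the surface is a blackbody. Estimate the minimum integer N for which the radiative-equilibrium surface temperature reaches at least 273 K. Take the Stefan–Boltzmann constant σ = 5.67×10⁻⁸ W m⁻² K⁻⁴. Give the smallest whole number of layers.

1

OLR = S(1−α)/4 = 175.9 W m⁻²; the top layer radiates at T_e = 236.0 K.
T_s = (N+1)^(1/4)·T_e ≥ 273 K requires N+1 ≥ (T_s/T_e)⁴ = (273/236.0)⁴ = 1.790.
The minimum whole number is N = 1.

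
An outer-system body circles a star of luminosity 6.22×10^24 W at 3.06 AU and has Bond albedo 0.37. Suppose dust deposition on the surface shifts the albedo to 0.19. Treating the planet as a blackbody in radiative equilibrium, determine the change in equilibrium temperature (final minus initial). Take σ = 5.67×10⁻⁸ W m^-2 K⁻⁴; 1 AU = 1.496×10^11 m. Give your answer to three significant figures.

3.28 K

Orbital distance: d = 3.06 AU = 4.578×10^11 m.
Flux at the orbit: S = L/(4πd²) = 6.22×10^24/(4π·(4.58×10^11)²) = 2.362 W m^-2.
With α = 0.37, T₁ = 50.61 K.
Final:   T₂ = [S(1−0.19)/(4σ)]^(1/4) = 53.89 K.
Change: 53.89 − 50.61 = 3.282 K.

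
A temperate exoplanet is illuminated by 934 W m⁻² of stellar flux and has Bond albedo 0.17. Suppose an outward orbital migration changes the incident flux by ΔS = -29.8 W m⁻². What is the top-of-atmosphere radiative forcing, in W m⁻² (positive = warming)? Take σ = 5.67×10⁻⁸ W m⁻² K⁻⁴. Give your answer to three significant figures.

-6.18 W m⁻²

Only a fraction (1−α) is absorbed and it's spread over 4πR², so ΔF = (1−α)ΔS/4 = -6.183 W m⁻².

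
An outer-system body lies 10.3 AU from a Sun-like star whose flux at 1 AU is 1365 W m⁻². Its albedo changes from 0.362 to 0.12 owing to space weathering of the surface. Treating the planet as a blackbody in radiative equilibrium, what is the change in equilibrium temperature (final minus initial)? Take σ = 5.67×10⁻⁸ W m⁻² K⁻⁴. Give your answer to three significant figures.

Flux at the orbit: S = 1365/(10.3)² = 12.87 W m⁻².
Initial: T₁ = [S(1−0.362)/(4σ)]^(1/4) = 77.56 K.
After:  T₂ = [12.87·0.88/(4σ)]^(1/4) = 84.06 K.
Change: 84.06 − 77.56 = 6.493 K.

6.49 K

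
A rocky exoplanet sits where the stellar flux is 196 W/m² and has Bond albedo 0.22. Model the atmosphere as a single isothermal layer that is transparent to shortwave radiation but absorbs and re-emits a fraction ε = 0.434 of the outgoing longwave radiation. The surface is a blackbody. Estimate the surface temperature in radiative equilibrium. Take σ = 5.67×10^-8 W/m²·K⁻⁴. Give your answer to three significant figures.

At the top of the atmosphere, σT_e⁴ = S(1−α)/4 = 38.22 W/m², giving T_e = 161.1 K.
For a single slab of emissivity ε, T_s⁴ = 2T_e⁴/(2−ε); thus T_s = 161.1·(1.277)^(1/4) = 171.3 K.

171 K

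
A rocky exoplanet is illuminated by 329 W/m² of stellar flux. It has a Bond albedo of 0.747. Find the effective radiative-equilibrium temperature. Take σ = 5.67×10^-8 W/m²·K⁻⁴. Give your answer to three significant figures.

138 K

Absorbed flux (global mean): S(1−α)/4 = 329.0·0.253/4 = 20.81 W/m².
In equilibrium σT⁴ equals this, so T = 138.4 K.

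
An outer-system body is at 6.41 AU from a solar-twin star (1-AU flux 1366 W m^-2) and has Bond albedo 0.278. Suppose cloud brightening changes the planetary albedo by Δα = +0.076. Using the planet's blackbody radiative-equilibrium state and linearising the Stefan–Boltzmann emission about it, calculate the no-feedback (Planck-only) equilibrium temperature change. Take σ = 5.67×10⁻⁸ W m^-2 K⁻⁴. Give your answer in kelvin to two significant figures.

Flux at the orbit: S = 1366/(6.41)² = 33.25 W m^-2.
The baseline emission temperature is T_e = 101.4 K.
ΔF = −(S/4)Δα = −(33.25/4)×(+0.076) = -0.6317 W m^-2.
The Planck feedback parameter is 4σT_e³ = 0.2367 W m^-2/K.
ΔT₀ = ΔF/λ_P = -0.6317/0.2367 = -2.67 K.

-2.7 kelvin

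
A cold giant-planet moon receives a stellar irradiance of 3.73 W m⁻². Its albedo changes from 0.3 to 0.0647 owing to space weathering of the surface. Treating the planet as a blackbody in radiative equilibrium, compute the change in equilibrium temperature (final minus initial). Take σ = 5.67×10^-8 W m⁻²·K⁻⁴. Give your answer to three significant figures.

4.38 K

With α = 0.3, T₁ = 58.25 K.
Final:   T₂ = [S(1−0.0647)/(4σ)]^(1/4) = 62.63 K.
Change: 62.63 − 58.25 = 4.377 K.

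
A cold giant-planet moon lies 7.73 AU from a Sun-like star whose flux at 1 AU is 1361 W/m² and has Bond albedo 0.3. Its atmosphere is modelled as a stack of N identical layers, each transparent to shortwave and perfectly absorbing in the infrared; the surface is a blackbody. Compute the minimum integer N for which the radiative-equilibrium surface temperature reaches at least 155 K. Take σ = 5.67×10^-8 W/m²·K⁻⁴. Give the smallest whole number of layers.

Flux at the orbit: S = 1361/(7.73)² = 22.78 W/m².
Top-of-atmosphere balance: σT_e⁴ = S(1−α)/4 = 3.986 W/m² → T_e = 91.57 K.
T_s = (N+1)^(1/4)·T_e ≥ 155 K requires N+1 ≥ (T_s/T_e)⁴ = (155/91.57)⁴ = 8.211.
The minimum whole number is N = 8.

8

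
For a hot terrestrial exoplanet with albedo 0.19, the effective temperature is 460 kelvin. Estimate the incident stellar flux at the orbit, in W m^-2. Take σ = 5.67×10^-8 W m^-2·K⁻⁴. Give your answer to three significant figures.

Invert the energy balance for S: S = 4σT⁴/(1−α).
σT⁴ = 5.67×10⁻⁸·(460)⁴ = 2539 W m^-2.
So S = 4×2539/(1−0.19) = 12540 W m^-2.

12500 W m^-2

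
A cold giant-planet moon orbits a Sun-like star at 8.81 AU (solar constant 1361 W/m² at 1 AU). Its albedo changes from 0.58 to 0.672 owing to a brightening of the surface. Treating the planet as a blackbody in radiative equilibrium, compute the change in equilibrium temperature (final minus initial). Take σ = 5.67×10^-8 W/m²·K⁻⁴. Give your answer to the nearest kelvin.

-5 K

By the inverse-square law, S = 1361/8.81² = 17.54 W/m².
Initial: T₁ = [S(1−0.58)/(4σ)]^(1/4) = 75.49 K.
After:  T₂ = [17.54·0.328/(4σ)]^(1/4) = 70.96 K.
Change: 70.96 − 75.49 = -4.525 K.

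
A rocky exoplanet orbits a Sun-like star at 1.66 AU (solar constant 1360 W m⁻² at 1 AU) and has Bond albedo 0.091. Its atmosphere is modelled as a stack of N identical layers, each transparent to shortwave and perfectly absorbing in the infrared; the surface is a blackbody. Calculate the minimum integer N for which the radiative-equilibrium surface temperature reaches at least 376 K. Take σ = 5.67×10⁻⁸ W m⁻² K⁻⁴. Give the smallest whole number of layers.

By the inverse-square law, S = 1360/1.66² = 493.5 W m⁻².
The effective emission temperature is T_e = [S(1−α)/(4σ)]^¼ = 210.9 K.
T_s = (N+1)^(1/4)·T_e ≥ 376 K requires N+1 ≥ (T_s/T_e)⁴ = (376/210.9)⁴ = 10.104.
The minimum whole number is N = 10.

10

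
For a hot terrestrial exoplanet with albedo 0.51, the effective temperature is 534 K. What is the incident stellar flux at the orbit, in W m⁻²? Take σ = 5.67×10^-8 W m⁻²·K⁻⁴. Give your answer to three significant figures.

37600 W m⁻²

Invert the energy balance for S: S = 4σT⁴/(1−α).
σT⁴ = 5.67×10⁻⁸·(534)⁴ = 4611 W m⁻².
S = 4·4611/0.49 = 37640 W m⁻².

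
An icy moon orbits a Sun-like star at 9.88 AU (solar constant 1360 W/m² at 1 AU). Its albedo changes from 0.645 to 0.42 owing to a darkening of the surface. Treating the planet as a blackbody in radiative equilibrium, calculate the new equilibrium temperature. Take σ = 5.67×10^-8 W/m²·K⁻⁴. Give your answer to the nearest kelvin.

By the inverse-square law, S = 1360/9.88² = 13.93 W/m².
With the new albedo, S(1−α₂)/4 = 2.020 W/m², so T₂ = 77.26 K.

77 K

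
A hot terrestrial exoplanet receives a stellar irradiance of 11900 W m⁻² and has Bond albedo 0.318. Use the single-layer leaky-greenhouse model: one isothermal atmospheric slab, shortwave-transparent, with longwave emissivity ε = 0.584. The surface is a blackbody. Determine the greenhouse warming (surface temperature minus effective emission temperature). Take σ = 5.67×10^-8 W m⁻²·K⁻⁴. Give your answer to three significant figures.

39.2 kelvin

Effective emission temperature (TOA balance): σT_e⁴ = S(1−α)/4 = 2029 W m⁻² → T_e = 434.9 K.
Surface balance with a leaky layer gives σT_s⁴ = σT_e⁴·2/(2−ε), so T_s = T_e·[2/(2−0.584)]^(1/4) = 474.1 K.
T_s − T_e = 474.1 − 434.9 = 39.22 K.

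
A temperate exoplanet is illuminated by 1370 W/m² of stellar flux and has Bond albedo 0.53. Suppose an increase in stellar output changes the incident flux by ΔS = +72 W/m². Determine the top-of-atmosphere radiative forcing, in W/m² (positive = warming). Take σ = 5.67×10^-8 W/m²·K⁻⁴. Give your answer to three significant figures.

TOA radiative forcing: ΔF = (1−α)ΔS/4 = 0.47·(+72)/4 = 8.460 W/m².

8.46 W/m²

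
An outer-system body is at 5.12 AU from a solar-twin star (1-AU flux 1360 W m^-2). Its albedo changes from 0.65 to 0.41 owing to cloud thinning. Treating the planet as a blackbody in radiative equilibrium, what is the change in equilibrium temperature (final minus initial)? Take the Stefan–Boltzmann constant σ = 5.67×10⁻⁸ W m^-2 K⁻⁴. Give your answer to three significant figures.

13.2 K

Irradiance scales as 1/d², so S = 1360 W m^-2 × (1/5.12)² = 51.88 W m^-2.
With α = 0.65, T₁ = 94.59 K.
With α = 0.41, T₂ = 107.8 K.
Change: 107.8 − 94.59 = 13.19 K.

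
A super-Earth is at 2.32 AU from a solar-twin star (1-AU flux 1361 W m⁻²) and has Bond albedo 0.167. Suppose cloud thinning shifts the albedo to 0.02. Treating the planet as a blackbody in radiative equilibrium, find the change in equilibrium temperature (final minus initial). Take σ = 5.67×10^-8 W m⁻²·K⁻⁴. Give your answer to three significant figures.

7.24 kelvin

Irradiance scales as 1/d², so S = 1361 W m⁻² × (1/2.32)² = 252.9 W m⁻².
Initial: T₁ = [S(1−0.167)/(4σ)]^(1/4) = 174.6 K.
After:  T₂ = [252.9·0.98/(4σ)]^(1/4) = 181.8 K.
Change: 181.8 − 174.6 = 7.239 K.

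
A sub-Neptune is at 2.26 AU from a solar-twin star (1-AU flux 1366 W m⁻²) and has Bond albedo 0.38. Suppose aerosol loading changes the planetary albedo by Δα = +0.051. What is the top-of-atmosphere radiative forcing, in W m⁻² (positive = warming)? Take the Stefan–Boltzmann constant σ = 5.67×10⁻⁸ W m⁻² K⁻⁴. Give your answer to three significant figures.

-3.41 W m⁻²

Irradiance scales as 1/d², so S = 1366 W m⁻² × (1/2.26)² = 267.4 W m⁻².
TOA radiative forcing: ΔF = −S·Δα/4 = −267.4·(+0.051)/4 = -3.410 W m⁻².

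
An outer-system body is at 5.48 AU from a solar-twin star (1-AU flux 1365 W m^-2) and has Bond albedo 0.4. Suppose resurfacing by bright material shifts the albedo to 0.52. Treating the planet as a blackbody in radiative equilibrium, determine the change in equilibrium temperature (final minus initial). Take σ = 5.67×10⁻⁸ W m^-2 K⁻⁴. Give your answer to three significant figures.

Flux at the orbit: S = 1365/(5.48)² = 45.45 W m^-2.
Before: T₁ = [45.45·0.6/(4σ)]^(1/4) = 104.7 K.
After:  T₂ = [45.45·0.48/(4σ)]^(1/4) = 99.04 K.
Change: 99.04 − 104.7 = -5.682 K.

-5.68 kelvin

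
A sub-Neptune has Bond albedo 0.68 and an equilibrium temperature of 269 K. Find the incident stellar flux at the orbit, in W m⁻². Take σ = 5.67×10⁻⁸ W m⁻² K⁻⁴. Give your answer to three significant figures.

3710 W m⁻²

Invert the energy balance for S: S = 4σT⁴/(1−α).
σT⁴ = 5.67×10⁻⁸·(269)⁴ = 296.9 W m⁻².
So S = 4×296.9/(1−0.68) = 3711 W m⁻².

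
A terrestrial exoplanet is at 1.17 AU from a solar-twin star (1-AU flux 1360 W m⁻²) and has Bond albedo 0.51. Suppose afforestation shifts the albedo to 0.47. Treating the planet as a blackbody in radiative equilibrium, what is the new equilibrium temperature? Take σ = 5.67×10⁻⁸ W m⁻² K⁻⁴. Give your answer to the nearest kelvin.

220 K

Flux at the orbit: S = 1360/(1.17)² = 993.5 W m⁻².
New equilibrium: T₂ = [(1−0.47)·993.5/(4σ)]^(1/4) = 219.5 K.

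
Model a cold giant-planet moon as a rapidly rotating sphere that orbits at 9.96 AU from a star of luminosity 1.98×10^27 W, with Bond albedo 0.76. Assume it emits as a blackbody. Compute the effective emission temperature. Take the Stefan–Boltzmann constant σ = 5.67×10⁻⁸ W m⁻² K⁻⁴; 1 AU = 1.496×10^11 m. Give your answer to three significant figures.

d = 9.96 × 1.496×10^11 m = 1.490×10^12 m.
S = L/(4πd²) = 70.97 W m⁻².
Averaging over the sphere, the absorbed flux is S(1−α)/4 = 4.258 W m⁻².
Set σT⁴ = 4.258 → T = (4.258/σ)^(1/4) = 93.09 K.

93.1 kelvin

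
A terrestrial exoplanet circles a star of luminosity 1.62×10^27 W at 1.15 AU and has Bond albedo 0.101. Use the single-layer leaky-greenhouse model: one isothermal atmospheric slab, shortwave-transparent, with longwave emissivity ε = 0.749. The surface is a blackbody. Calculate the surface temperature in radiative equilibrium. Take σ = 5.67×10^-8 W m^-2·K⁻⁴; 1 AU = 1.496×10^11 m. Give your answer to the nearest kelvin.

408 kelvin

Orbital distance: d = 1.15 AU = 1.720×10^11 m.
Flux at the orbit: S = L/(4πd²) = 1.62×10^27/(4π·(1.72×10^11)²) = 4356 W m^-2.
At the top of the atmosphere, σT_e⁴ = S(1−α)/4 = 978.9 W m^-2, giving T_e = 362.5 K.
Surface balance with a leaky layer gives σT_s⁴ = σT_e⁴·2/(2−ε), so T_s = T_e·[2/(2−0.749)]^(1/4) = 407.6 K.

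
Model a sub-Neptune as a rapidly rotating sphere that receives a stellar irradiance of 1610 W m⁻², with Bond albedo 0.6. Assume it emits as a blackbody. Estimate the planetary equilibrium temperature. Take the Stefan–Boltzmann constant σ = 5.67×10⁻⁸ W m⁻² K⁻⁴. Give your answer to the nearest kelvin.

The planet absorbs (1−α)S over its disc πR² and re-emits over 4πR², so the mean absorbed flux is (1−0.6)·1610/4 = 161.0 W m⁻².
Set σT⁴ = 161.0 → T = (161.0/σ)^(1/4) = 230.8 K.

231 K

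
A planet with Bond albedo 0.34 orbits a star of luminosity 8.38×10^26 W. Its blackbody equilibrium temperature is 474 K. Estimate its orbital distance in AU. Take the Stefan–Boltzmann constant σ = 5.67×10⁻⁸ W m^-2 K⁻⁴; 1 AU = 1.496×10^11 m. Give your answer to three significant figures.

Energy balance gives S = 4σT⁴/(1−α) = 17350 W m^-2.
S = L/(4πd²) → d = √(L/4πS) = √(8.38×10^26/(4π·17350)) = 6.200×10^10 m = 0.4145 AU.

0.414 AU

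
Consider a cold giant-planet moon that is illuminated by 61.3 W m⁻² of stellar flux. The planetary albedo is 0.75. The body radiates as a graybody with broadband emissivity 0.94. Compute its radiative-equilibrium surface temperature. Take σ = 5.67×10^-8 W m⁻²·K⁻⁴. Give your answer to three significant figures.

92.1 K

The planet absorbs (1−α)S over its disc πR² and re-emits over 4πR², so the mean absorbed flux is (1−0.75)·61.30/4 = 3.831 W m⁻².
Equating to εσT⁴ with ε = 0.94: T = (3.831/0.94σ)^(1/4) = 92.08 K.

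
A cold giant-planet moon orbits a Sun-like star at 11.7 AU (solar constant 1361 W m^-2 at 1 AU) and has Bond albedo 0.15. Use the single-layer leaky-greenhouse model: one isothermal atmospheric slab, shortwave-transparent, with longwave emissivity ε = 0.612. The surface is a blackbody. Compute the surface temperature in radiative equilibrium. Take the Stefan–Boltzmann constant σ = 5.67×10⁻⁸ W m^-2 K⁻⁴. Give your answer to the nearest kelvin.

86 K

By the inverse-square law, S = 1361/11.7² = 9.942 W m^-2.
At the top of the atmosphere, σT_e⁴ = S(1−α)/4 = 2.113 W m^-2, giving T_e = 78.13 K.
Surface balance with a leaky layer gives σT_s⁴ = σT_e⁴·2/(2−ε), so T_s = T_e·[2/(2−0.612)]^(1/4) = 85.60 K.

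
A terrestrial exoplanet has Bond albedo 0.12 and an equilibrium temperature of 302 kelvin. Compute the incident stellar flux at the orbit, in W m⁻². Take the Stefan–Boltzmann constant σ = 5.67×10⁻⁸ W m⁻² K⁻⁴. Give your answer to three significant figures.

From S(1−α)/4 = σT⁴: S = 4σT⁴/(1−α).
The emitted flux is σT⁴ = 471.6 W m⁻².
S = 4·471.6/0.88 = 2144 W m⁻².

2140 W m⁻²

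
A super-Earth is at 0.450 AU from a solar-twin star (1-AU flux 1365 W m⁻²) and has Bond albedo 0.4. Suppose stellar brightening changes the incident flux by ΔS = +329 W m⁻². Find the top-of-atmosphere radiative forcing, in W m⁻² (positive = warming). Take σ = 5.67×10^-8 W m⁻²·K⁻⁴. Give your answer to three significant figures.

49.4 W m⁻²

Irradiance scales as 1/d², so S = 1365 W m⁻² × (1/0.450)² = 6741 W m⁻².
Only a fraction (1−α) is absorbed and it's spread over 4πR², so ΔF = (1−α)ΔS/4 = 49.35 W m⁻².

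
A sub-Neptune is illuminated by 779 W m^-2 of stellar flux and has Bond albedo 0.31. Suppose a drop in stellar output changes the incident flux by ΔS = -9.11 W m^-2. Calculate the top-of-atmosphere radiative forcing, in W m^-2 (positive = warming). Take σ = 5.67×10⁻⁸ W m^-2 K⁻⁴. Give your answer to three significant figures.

-1.57 W m^-2

TOA radiative forcing: ΔF = (1−α)ΔS/4 = 0.69·(-9.11)/4 = -1.571 W m^-2.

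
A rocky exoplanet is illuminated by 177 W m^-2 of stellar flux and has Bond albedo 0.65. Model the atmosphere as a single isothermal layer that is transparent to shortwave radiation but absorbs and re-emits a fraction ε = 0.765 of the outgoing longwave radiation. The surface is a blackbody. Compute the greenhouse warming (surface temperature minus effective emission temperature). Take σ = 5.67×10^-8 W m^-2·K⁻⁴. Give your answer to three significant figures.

16.5 K

Effective emission temperature (TOA balance): σT_e⁴ = S(1−α)/4 = 15.49 W m^-2 → T_e = 128.6 K.
The surface balance (absorbed SW + ε·downward IR = σT_s⁴) with T_a⁴ = T_s⁴/2 reduces to T_s = T_e·[2/(2−ε)]^¼ = 145.0 K.
T_s − T_e = 145.0 − 128.6 = 16.47 K.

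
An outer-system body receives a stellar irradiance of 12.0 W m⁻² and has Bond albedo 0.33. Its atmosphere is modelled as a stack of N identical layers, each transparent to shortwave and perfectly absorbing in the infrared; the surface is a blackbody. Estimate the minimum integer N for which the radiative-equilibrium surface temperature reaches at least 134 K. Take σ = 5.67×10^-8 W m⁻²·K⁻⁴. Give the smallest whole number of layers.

9

Top-of-atmosphere balance: σT_e⁴ = S(1−α)/4 = 2.010 W m⁻² → T_e = 77.16 K.
Since T_s⁴ = (N+1)T_e⁴, we need N ≥ (T_s/T_e)⁴ − 1 = 8.095.
The minimum whole number is N = 9.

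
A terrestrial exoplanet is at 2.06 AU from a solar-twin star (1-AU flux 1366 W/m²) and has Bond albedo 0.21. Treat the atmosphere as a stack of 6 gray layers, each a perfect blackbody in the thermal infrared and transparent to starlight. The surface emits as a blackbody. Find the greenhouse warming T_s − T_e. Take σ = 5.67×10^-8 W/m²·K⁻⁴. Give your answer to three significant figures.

Flux at the orbit: S = 1366/(2.06)² = 321.9 W/m².
OLR = S(1−α)/4 = 63.57 W/m²; the top layer radiates at T_e = 183.0 K.
Surface: T_s = (7)^¼·T_e = 297.6 K.
Warming: T_s − T_e = 114.7 K.

115 K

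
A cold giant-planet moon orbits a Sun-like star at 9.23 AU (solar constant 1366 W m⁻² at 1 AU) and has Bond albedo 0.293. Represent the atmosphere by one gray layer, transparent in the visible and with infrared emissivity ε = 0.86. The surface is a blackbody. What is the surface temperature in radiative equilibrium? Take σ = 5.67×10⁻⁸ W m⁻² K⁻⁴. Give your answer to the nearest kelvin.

97 kelvin

By the inverse-square law, S = 1366/9.23² = 16.03 W m⁻².
At the top of the atmosphere, σT_e⁴ = S(1−α)/4 = 2.834 W m⁻², giving T_e = 84.08 K.
The surface balance (absorbed SW + ε·downward IR = σT_s⁴) with T_a⁴ = T_s⁴/2 reduces to T_s = T_e·[2/(2−ε)]^¼ = 96.77 K.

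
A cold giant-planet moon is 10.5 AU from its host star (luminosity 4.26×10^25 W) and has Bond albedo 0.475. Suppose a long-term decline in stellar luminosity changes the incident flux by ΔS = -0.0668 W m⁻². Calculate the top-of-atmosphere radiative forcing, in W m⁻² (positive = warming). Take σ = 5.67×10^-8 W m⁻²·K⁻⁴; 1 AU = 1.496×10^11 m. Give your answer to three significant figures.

-0.00877 W m⁻²

Orbital distance: d = 10.5 AU = 1.571×10^12 m.
S = L/(4πd²) = 1.374 W m⁻².
ΔF = Δ[S(1−α)]/4 = (1−0.475)·-0.0668/4 = -0.008768 W m⁻².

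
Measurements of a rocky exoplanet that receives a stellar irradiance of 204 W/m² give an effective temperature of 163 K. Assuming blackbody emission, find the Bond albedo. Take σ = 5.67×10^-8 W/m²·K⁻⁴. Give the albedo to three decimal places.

0.215

From σT⁴ = S(1−α)/4 we invert for α: 1−α = 4σT⁴/S.
4σT⁴ = 4·5.67×10⁻⁸·(163)⁴ = 160.1 W/m².
1−α = 160.1/204.0 = 0.7848, so α = 0.2152.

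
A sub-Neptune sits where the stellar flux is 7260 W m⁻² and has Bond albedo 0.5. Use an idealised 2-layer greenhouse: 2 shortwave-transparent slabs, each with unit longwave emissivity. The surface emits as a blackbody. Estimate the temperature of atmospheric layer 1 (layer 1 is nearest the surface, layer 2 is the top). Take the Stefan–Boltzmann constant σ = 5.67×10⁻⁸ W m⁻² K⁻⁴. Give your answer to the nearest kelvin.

423 kelvin

Top-of-atmosphere balance: σT_e⁴ = S(1−α)/4 = 907.5 W m⁻² → T_e = 355.7 K.
In the N-layer model, layer k (counted from the surface) has T_k = (N+1−k)^(1/4)·T_e.
T_1 = (2)^(1/4)·355.7 = 423.0 K.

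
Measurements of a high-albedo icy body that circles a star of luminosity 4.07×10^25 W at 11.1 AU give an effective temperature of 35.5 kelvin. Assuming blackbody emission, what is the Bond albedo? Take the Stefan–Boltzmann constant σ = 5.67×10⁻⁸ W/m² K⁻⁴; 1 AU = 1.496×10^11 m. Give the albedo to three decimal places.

0.693

d = 11.1 × 1.496×10^11 m = 1.661×10^12 m.
Spreading L over a sphere of radius d: S = 4.07×10^25/(4π·1.66×10^12²) = 1.175 W/m².
Energy balance: S(1−α)/4 = σT⁴, so 1−α = 4σT⁴/S.
σT⁴ = 0.09005 W/m², so 4σT⁴ = 0.3602 W/m².
1−α = 0.3602/1.175 = 0.3067, so α = 0.6933.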